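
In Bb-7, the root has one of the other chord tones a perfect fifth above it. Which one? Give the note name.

Spelling the chord: Bb–Db–F–Ab.
The root is Bb. A perfect fifth above Bb is F.
F is the chord's 5th.

F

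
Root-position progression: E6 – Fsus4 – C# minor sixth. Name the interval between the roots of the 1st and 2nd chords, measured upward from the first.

minor 2nd

The roots are E and F.
From E to F: 1 semitone over a second = minor.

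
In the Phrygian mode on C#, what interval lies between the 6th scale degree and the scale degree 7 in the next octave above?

Spelling the Phrygian mode on C#: C# D E F# G# A B.
So we need the interval from A up to B.
Counting 9 letters and 14 half steps from A gives a major ninth.

major 9th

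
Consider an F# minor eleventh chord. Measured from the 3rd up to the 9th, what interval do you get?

The chord tones of F#m11 (F# minor eleventh) are F#-A-C#-E-G#-B.
3rd = A; 9th = G#.
From A to G# is 11 semitones, exactly the major seventh.

major seventh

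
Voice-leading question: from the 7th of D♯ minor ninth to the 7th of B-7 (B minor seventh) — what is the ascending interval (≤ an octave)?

The 7th of D♯ minor ninth is C♯; the 7th of B-7 (B minor seventh) is A.
C♯ up to A is 8 semitones, a half step narrower than a major sixth, so the interval is minor.

minor 6th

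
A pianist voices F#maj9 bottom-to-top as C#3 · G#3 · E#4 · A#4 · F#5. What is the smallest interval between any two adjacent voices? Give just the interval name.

Adjacent intervals: C#3→G#3 = perfect fifth; G#3→E#4 = major sixth; E#4→A#4 = perfect fourth; A#4→F#5 = minor sixth.
The smallest is E#4 to A#4, a perfect fourth (5 semitones).

P4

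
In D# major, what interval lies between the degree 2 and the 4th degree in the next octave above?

The scale runs D# E# F## G# A# B# C##.
The degree 2 is E# and the scale degree 4 (up an octave) is G#.
10 letter names make it a tenth; at 15 semitones (a half step narrower than major) the quality is minor.

minor tenth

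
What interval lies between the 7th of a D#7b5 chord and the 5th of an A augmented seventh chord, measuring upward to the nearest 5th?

M3

D#7b5 has C# as its 7th, and A augmented seventh has E# as its 5th.
Counting 3 letters and 4 half steps from C# gives a major third.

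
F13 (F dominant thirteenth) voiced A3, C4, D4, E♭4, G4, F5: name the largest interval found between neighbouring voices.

minor seventh

Adjacent intervals: A3→C4 = minor third; C4→D4 = major second; D4→E♭4 = minor second; E♭4→G4 = major third; G4→F5 = minor seventh.
The largest is G4 to F5, a minor seventh (10 semitones).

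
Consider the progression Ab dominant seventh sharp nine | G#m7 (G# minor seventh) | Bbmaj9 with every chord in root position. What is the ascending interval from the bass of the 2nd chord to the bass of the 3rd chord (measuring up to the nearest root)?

diminished third

The roots are G# and Bb.
3 letter names make it a third; at 2 semitones (a whole step narrower than major) the quality is diminished.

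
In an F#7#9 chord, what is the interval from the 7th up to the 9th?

A3

F#7#9 is spelled F#, A#, C#, E, G##.
That puts E below G##.
From E to G##: 5 semitones over a third = augmented.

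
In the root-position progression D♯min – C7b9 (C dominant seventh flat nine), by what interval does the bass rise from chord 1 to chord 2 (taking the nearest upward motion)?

diminished seventh

The roots are D♯ and C.
From D♯ to C: 9 semitones over a seventh = diminished.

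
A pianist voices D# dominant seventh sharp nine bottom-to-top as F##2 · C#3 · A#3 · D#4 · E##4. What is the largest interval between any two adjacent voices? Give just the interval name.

Adjacent intervals: F##2→C#3 = diminished fifth; C#3→A#3 = major sixth; A#3→D#4 = perfect fourth; D#4→E##4 = augmented second.
The largest is C#3 to A#3, a major sixth (9 semitones).

major 6th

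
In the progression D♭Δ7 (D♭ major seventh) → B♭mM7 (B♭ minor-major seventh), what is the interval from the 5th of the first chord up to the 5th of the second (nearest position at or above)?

major sixth

D♭Δ7 (D♭ major seventh) has A♭ as its 5th, and B♭mM7 (B♭ minor-major seventh) has F as its 5th.
Counting 6 letters and 9 half steps from A♭ gives a major sixth.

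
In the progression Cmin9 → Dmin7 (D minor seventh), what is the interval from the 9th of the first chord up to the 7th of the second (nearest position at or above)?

minor 7th

The 9th of Cmin9 is D; the 7th of Dmin7 (D minor seventh) is C.
From D to C: 10 semitones over a seventh = minor.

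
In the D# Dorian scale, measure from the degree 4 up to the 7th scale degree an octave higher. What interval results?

P11

D# dorian: D# E# F# G# A# B# C#.
So we need the interval from G# up to C#.
Counting 11 letters and 17 half steps from G# gives a perfect eleventh.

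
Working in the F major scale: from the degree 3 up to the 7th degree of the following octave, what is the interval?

perfect twelfth

F major: F G A Bb C D E.
The degree 3 is A and the 7th scale degree (up an octave) is E.
A up to E spans 12 letter names and 19 semitones — a perfect twelfth.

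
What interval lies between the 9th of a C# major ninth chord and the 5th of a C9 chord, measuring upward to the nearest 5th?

C# major ninth has D# as its 9th, and C9 has G as its 5th.
4 letter names make it a fourth; at 4 semitones (a half step narrower than perfect) the quality is diminished.

diminished fourth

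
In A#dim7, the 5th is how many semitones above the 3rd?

3

A#dim7 (A# diminished seventh): A#, C#, E, G.
C# to E is a minor third: 3 semitones.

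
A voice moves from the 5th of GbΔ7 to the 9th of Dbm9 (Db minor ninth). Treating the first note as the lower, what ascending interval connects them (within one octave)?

The 5th of GbΔ7 is Db; the 9th of Dbm9 (Db minor ninth) is Eb.
Counting 2 letters and 2 half steps from Db gives a major second.

major second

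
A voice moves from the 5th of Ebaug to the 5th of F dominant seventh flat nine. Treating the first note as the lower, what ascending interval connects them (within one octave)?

The 5th of Ebaug is B; the 5th of F dominant seventh flat nine is C.
2 letter names make it a second; at 1 semitone (a half step narrower than major) the quality is minor.

minor 2nd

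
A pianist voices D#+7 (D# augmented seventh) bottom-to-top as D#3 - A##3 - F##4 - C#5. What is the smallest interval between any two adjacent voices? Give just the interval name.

diminished 5th

Adjacent intervals: D#3→A##3 = augmented fifth; A##3→F##4 = minor sixth; F##4→C#5 = diminished fifth.
The smallest is F##4 to C#5, a diminished fifth (6 semitones).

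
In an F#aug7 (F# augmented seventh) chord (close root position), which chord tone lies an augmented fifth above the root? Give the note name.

C##

Spelling the chord: F# A# C## E.
The root is F#. An augmented fifth above F# is C##.
C## is the chord's 5th.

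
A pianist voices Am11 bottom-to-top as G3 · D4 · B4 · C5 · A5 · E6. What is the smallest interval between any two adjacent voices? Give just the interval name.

Adjacent intervals: G3→D4 = perfect fifth; D4→B4 = major sixth; B4→C5 = minor second; C5→A5 = major sixth; A5→E6 = perfect fifth.
The smallest is B4 to C5, a minor second (1 semitone).

minor 2nd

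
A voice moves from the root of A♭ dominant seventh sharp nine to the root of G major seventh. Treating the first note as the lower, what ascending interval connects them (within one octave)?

major seventh

The root of A♭ dominant seventh sharp nine is A♭; the root of G major seventh is G.
From A♭ to G is 11 semitones, exactly the major seventh.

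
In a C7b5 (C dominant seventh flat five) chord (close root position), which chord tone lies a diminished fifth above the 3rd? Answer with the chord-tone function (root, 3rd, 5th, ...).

C7b5 is spelled C-E-Gb-Bb.
The 3rd is E. A diminished fifth above E is Bb.
Bb is the chord's 7th.

7th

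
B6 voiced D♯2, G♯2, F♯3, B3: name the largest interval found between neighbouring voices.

Adjacent intervals: D♯2→G♯2 = perfect fourth; G♯2→F♯3 = minor seventh; F♯3→B3 = perfect fourth.
The largest is G♯2 to F♯3, a minor seventh (10 semitones).

minor 7th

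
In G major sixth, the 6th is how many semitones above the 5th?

2

Spelling the chord: G-B-D-E.
D to E is a major second: 2 semitones.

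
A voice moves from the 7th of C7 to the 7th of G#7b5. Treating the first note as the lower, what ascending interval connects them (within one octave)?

augmented fifth

The 7th of C7 is Bb; the 7th of G#7b5 is F#.
Bb up to F# is 8 semitones, a half step wider than a perfect fifth, so the interval is augmented.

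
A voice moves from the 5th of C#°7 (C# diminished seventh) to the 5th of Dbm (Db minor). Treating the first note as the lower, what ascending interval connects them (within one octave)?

m2

C#°7 (C# diminished seventh) has G as its 5th, and Dbm (Db minor) has Ab as its 5th.
G up to Ab is 1 semitone, a half step narrower than a major second, so the interval is minor.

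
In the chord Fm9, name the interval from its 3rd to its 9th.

M7

Fm9 (F minor ninth) is spelled F, Ab, C, Eb, G.
3rd = Ab; 9th = G.
Ab up to G spans 7 letter names and 11 semitones — a major seventh.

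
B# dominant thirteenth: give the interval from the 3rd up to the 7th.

diminished 5th

B# dominant thirteenth is spelled B# D## F## A# C## G##.
So we need the interval from D## up to A#.
D## up to A# is 6 semitones, a half step narrower than a perfect fifth, so the interval is diminished.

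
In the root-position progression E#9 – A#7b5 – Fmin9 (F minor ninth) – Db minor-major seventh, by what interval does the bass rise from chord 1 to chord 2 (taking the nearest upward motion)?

The roots are E# and A#.
E# up to A# spans 4 letter names and 5 semitones — a perfect fourth.

perfect fourth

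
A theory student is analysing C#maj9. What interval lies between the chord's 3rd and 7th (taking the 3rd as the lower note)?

P5

Spelling the chord: C#, E#, G#, B#, D#.
The 3rd is E# and the 7th is B#.
E# up to B# spans 5 letter names and 7 semitones — a perfect fifth.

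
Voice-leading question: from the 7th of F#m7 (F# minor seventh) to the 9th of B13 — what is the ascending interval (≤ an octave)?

major 6th

F#m7 (F# minor seventh) has E as its 7th, and B13 has C# as its 9th.
Counting 6 letters and 9 half steps from E gives a major sixth.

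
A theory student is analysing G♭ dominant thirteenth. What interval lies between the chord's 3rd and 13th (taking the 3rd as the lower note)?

The chord tones of G♭13 (G♭ dominant thirteenth) are G♭, B♭, D♭, F♭, A♭, E♭.
The 3rd is B♭ and the 13th is E♭.
From B♭ to E♭ is 17 semitones, exactly the perfect eleventh.

P11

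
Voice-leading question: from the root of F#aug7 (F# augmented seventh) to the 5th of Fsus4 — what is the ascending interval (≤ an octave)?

diminished fifth

F#aug7 (F# augmented seventh) has F# as its root, and Fsus4 has C as its 5th.
5 letter names make it a fifth; at 6 semitones (a half step narrower than perfect) the quality is diminished.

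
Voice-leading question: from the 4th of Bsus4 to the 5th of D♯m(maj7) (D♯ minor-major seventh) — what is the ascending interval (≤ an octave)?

The 4th of Bsus4 is E; the 5th of D♯m(maj7) (D♯ minor-major seventh) is A♯.
From E to A♯: 6 semitones over a fourth = augmented.

augmented fourth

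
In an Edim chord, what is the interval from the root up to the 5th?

Spelling the chord: E, G, Bb.
The root is E and the 5th is Bb.
From E to Bb: 6 semitones over a fifth = diminished.

diminished fifth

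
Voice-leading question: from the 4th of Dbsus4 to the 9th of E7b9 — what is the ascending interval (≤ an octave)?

Dbsus4 has Gb as its 4th, and E7b9 has F as its 9th.
From Gb to F is 11 semitones, exactly the major seventh.

major 7th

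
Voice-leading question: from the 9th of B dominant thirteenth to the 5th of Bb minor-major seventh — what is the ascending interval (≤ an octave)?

diminished fourth

The 9th of B dominant thirteenth is C#; the 5th of Bb minor-major seventh is F.
From C# to F: 4 semitones over a fourth = diminished.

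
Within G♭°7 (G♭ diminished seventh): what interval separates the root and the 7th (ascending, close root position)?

G♭dim7: G♭, B𝄫, D𝄫, F𝄫.
The root is G♭ and the 7th is F𝄫.
G♭ up to F𝄫 is 9 semitones, a whole step narrower than a major seventh, so the interval is diminished.

diminished seventh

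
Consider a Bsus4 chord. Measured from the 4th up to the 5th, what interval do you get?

Bsus4 is spelled B E F#.
4th = E; 5th = F#.
E up to F# spans 2 letter names and 2 semitones — a major second.

major 2nd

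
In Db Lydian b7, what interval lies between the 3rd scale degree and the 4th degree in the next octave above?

major ninth

Spelling Db Lydian b7: Db Eb F G Ab Bb Cb.
That puts F below G.
F up to G spans 9 letter names and 14 semitones — a major ninth.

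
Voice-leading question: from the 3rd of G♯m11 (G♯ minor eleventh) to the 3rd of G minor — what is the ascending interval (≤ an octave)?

diminished octave

G♯m11 (G♯ minor eleventh) has B as its 3rd, and G minor has B♭ as its 3rd.
B up to B♭ is 11 semitones, a half step narrower than a perfect octave, so the interval is diminished.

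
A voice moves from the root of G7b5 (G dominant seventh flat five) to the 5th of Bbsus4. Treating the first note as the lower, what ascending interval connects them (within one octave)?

G7b5 (G dominant seventh flat five) has G as its root, and Bbsus4 has F as its 5th.
7 letter names make it a seventh; at 10 semitones (a half step narrower than major) the quality is minor.

minor seventh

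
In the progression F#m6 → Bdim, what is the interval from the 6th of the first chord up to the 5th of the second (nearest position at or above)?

F#m6 has D# as its 6th, and Bdim has F as its 5th.
D# up to F is 2 semitones, a whole step narrower than a major third, so the interval is diminished.

diminished third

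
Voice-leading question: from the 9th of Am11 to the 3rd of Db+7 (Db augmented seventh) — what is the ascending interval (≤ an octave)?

The 9th of Am11 is B; the 3rd of Db+7 (Db augmented seventh) is F.
From B to F: 6 semitones over a fifth = diminished.

diminished fifth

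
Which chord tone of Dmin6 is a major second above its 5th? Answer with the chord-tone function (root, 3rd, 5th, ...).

6th

Dmin6 (D minor sixth) is spelled D F A B.
The 5th is A. A major second above A is B.
B is the chord's 6th.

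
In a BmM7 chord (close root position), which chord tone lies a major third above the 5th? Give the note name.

A#

The chord tones of B minor-major seventh are B D F# A#.
The 5th is F#. A major third above F# is A#.
A# is the chord's 7th.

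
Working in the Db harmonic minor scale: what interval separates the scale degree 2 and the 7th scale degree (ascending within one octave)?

Spelling the Db harmonic minor scale: Db Eb Fb Gb Ab Bbb C.
The scale degree 2 is Eb and the scale degree 7 is C.
Eb up to C spans 6 letter names and 9 semitones — a major sixth.

major sixth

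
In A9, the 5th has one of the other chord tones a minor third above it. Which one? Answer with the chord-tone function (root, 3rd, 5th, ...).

7th

Spelling the chord: A C♯ E G B.
The 5th is E. A minor third above E is G.
G is the chord's 7th.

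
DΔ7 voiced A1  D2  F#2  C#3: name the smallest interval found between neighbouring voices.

major third

Adjacent intervals: A1→D2 = perfect fourth; D2→F#2 = major third; F#2→C#3 = perfect fifth.
The smallest is D2 to F#2, a major third (4 semitones).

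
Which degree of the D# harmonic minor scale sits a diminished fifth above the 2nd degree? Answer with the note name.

The scale is D# E# F# G# A# B C##.
The 2nd degree is E#; a diminished fifth above that is B — scale degree 6.

B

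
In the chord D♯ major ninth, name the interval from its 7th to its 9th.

minor 3rd

The chord tones of D♯ major ninth are D♯ F𝄪 A♯ C𝄪 E♯.
So we need the interval from C𝄪 up to E♯.
From C𝄪 to E♯: 3 semitones over a third = minor.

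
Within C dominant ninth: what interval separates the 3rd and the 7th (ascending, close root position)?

The chord tones of C9 (C dominant ninth) are C–E–G–Bb–D.
The 3rd is E and the 7th is Bb.
E up to Bb is 6 semitones, a half step narrower than a perfect fifth, so the interval is diminished.

d5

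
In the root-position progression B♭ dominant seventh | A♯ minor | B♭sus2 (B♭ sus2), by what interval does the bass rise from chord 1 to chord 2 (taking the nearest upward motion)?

A7

The roots are B♭ and A♯.
7 letter names make it a seventh; at 12 semitones (a half step wider than major) the quality is augmented.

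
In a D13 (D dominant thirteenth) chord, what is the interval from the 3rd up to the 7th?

D13 is spelled D F# A C E B.
3rd = F#; 7th = C.
F# up to C is 6 semitones, a half step narrower than a perfect fifth, so the interval is diminished.
This 3–7 tritone is the characteristic tension at the heart of the dominant sound.

d5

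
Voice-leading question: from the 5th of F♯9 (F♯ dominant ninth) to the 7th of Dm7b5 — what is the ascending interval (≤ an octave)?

d8

The 5th of F♯9 (F♯ dominant ninth) is C♯; the 7th of Dm7b5 is C.
From C♯ to C: 11 semitones over an octave = diminished.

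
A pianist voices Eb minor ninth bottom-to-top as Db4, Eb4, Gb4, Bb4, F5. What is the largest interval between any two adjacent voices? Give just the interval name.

Adjacent intervals: Db4→Eb4 = major second; Eb4→Gb4 = minor third; Gb4→Bb4 = major third; Bb4→F5 = perfect fifth.
The largest is Bb4 to F5, a perfect fifth (7 semitones).

perfect fifth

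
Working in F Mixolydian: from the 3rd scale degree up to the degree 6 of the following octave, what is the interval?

perfect eleventh

Spelling F Mixolydian: F G A Bb C D Eb.
So we need the interval from A up to D.
A up to D spans 11 letter names and 17 semitones — a perfect eleventh.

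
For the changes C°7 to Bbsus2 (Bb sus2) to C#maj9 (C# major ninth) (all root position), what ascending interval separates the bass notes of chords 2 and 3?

augmented second

The roots are Bb and C#.
From Bb to C#: 3 semitones over a second = augmented.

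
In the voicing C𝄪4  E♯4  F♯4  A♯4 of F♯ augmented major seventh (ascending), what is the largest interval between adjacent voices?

Adjacent intervals: C𝄪4→E♯4 = minor third; E♯4→F♯4 = minor second; F♯4→A♯4 = major third.
The largest is F♯4 to A♯4, a major third (4 semitones).

major third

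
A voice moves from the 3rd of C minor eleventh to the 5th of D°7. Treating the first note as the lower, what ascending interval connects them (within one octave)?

P4

C minor eleventh has Eb as its 3rd, and D°7 has Ab as its 5th.
From Eb to Ab is 5 semitones, exactly the perfect fourth.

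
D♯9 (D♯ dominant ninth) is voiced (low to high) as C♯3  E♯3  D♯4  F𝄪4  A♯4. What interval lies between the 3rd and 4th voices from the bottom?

M3

Those voices are D♯4 and F𝄪4.
Counting 3 letters and 4 half steps from D♯ gives a major third.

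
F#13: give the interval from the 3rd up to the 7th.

F# dominant thirteenth is spelled F#-A#-C#-E-G#-D#.
That puts A# below E.
From A# to E: 6 semitones over a fifth = diminished.

diminished fifth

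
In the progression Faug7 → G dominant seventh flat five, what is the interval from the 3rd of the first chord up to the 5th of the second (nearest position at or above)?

d4

The 3rd of Faug7 is A; the 5th of G dominant seventh flat five is Db.
From A to Db: 4 semitones over a fourth = diminished.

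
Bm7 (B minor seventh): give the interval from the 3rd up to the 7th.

B minor seventh: B, D, F#, A.
So we need the interval from D up to A.
From D to A is 7 semitones, exactly the perfect fifth.

perfect fifth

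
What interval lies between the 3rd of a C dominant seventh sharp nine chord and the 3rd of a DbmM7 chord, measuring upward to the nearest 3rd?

The 3rd of C dominant seventh sharp nine is E; the 3rd of DbmM7 is Fb.
E up to Fb is 0 semitones, a whole step narrower than a major second, so the interval is diminished.

diminished second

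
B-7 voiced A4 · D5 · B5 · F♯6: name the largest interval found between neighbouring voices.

Adjacent intervals: A4→D5 = perfect fourth; D5→B5 = major sixth; B5→F♯6 = perfect fifth.
The largest is D5 to B5, a major sixth (9 semitones).

major sixth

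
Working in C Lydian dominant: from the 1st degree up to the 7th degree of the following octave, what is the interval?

Spelling C Lydian dominant: C D E F# G A Bb.
1st degree = C; scale degree 7 (up an octave) = Bb.
14 letter names make it a fourteenth; at 22 semitones (a half step narrower than major) the quality is minor.

minor fourteenth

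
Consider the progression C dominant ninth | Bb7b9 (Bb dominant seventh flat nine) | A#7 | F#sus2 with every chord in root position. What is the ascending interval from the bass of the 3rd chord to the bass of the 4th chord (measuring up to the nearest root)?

minor sixth

The roots are A# and F#.
A# up to F# is 8 semitones, a half step narrower than a major sixth, so the interval is minor.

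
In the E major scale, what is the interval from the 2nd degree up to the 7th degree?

E major: E F♯ G♯ A B C♯ D♯.
So we need the interval from F♯ up to D♯.
F♯ up to D♯ spans 6 letter names and 9 semitones — a major sixth.

M6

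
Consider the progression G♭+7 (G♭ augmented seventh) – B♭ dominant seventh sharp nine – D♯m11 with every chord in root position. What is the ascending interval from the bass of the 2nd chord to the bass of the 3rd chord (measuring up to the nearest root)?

augmented third

The roots are B♭ and D♯.
B♭ up to D♯ is 5 semitones, a half step wider than a major third, so the interval is augmented.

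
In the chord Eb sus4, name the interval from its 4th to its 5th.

Ebsus4 (Eb sus4) is spelled Eb, Ab, Bb.
The 4th is Ab and the 5th is Bb.
From Ab to Bb is 2 semitones, exactly the major second.

major second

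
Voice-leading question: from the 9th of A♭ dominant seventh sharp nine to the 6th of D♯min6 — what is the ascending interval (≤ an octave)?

augmented unison

The 9th of A♭ dominant seventh sharp nine is B; the 6th of D♯min6 is B♯.
1 letter names make it a unison; at 1 semitone (a half step wider than perfect) the quality is augmented.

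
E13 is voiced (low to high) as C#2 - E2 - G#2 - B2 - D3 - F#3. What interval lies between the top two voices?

Those voices are D3 and F#3.
D up to F# spans 3 letter names and 4 semitones — a major third.

major third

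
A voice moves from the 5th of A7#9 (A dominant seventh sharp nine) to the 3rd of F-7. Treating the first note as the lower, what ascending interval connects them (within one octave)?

The 5th of A7#9 (A dominant seventh sharp nine) is E; the 3rd of F-7 is A♭.
From E to A♭: 4 semitones over a fourth = diminished.

diminished fourth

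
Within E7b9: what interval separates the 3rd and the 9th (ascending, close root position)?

diminished seventh

Spelling the chord: E-G#-B-D-F.
That puts G# below F.
From G# to F: 9 semitones over a seventh = diminished.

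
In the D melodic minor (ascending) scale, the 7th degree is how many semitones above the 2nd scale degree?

The scale is D E F G A B C#.
E up to C# is a major sixth — 9 semitones.

9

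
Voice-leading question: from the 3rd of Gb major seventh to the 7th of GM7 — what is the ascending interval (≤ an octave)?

The 3rd of Gb major seventh is Bb; the 7th of GM7 is F#.
5 letter names make it a fifth; at 8 semitones (a half step wider than perfect) the quality is augmented.

A5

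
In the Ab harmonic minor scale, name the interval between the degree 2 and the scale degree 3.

minor 2nd

Ab harmonic minor: Ab Bb Cb Db Eb Fb G.
So we need the interval from Bb up to Cb.
From Bb to Cb: 1 semitone over a second = minor.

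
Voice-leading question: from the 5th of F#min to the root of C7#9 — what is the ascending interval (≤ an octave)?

diminished 8th

F#min has C# as its 5th, and C7#9 has C as its root.
C# up to C is 11 semitones, a half step narrower than a perfect octave, so the interval is diminished.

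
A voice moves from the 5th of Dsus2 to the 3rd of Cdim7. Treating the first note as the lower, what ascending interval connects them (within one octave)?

diminished 5th

Dsus2 has A as its 5th, and Cdim7 has Eb as its 3rd.
A up to Eb is 6 semitones, a half step narrower than a perfect fifth, so the interval is diminished.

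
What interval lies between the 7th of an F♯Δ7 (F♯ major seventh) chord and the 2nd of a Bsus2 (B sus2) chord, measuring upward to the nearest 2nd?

The 7th of F♯Δ7 (F♯ major seventh) is E♯; the 2nd of Bsus2 (B sus2) is C♯.
From E♯ to C♯: 8 semitones over a sixth = minor.

minor sixth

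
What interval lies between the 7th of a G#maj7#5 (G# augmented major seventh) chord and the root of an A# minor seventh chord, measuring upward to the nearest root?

minor third

G#maj7#5 (G# augmented major seventh) has F## as its 7th, and A# minor seventh has A# as its root.
From F## to A#: 3 semitones over a third = minor.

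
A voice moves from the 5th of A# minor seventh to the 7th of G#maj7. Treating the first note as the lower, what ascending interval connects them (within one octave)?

The 5th of A# minor seventh is E#; the 7th of G#maj7 is F##.
E# up to F## spans 2 letter names and 2 semitones — a major second.

major second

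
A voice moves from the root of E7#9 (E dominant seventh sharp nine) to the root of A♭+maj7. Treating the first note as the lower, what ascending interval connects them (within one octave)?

diminished fourth

The root of E7#9 (E dominant seventh sharp nine) is E; the root of A♭+maj7 is A♭.
4 letter names make it a fourth; at 4 semitones (a half step narrower than perfect) the quality is diminished.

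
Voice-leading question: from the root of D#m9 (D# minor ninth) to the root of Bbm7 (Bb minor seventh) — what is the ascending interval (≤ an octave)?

diminished sixth

The root of D#m9 (D# minor ninth) is D#; the root of Bbm7 (Bb minor seventh) is Bb.
From D# to Bb: 7 semitones over a sixth = diminished.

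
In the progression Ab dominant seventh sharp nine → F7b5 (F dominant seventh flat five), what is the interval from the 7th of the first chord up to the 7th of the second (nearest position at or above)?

M6

The 7th of Ab dominant seventh sharp nine is Gb; the 7th of F7b5 (F dominant seventh flat five) is Eb.
Gb up to Eb spans 6 letter names and 9 semitones — a major sixth.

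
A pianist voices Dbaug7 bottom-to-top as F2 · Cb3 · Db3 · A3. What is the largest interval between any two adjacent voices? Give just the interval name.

Adjacent intervals: F2→Cb3 = diminished fifth; Cb3→Db3 = major second; Db3→A3 = augmented fifth.
The largest is Db3 to A3, an augmented fifth (8 semitones).

augmented fifth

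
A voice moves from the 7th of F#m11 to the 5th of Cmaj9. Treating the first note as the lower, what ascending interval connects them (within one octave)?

F#m11 has E as its 7th, and Cmaj9 has G as its 5th.
3 letter names make it a third; at 3 semitones (a half step narrower than major) the quality is minor.

m3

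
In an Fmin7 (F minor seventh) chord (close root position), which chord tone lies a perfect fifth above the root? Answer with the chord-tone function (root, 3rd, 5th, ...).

Fm7 is spelled F–A♭–C–E♭.
The root is F. A perfect fifth above F is C.
C is the chord's 5th.

5th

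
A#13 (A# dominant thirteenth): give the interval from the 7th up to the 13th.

A#13 (A# dominant thirteenth): A# C## E# G# B# F##.
The 7th is G# and the 13th is F##.
Counting 7 letters and 11 half steps from G# gives a major seventh.

major seventh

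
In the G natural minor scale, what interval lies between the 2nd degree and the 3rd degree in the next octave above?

Spelling the G natural minor scale: G A Bb C D Eb F.
So we need the interval from A up to Bb.
A up to Bb is 13 semitones, a half step narrower than a major ninth, so the interval is minor.

minor 9th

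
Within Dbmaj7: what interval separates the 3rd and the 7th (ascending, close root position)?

perfect 5th

Db major seventh: Db, F, Ab, C.
3rd = F; 7th = C.
From F to C is 7 semitones, exactly the perfect fifth.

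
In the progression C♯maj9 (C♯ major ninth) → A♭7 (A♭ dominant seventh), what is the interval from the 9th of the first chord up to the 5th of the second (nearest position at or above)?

The 9th of C♯maj9 (C♯ major ninth) is D♯; the 5th of A♭7 (A♭ dominant seventh) is E♭.
From D♯ to E♭: 0 semitones over a second = diminished.

diminished 2nd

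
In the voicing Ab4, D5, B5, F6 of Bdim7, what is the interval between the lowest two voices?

Those voices are Ab4 and D5.
4 letter names make it a fourth; at 6 semitones (a half step wider than perfect) the quality is augmented.

augmented fourth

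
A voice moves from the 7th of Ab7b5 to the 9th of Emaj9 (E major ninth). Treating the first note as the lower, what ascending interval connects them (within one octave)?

augmented seventh

The 7th of Ab7b5 is Gb; the 9th of Emaj9 (E major ninth) is F#.
From Gb to F#: 12 semitones over a seventh = augmented.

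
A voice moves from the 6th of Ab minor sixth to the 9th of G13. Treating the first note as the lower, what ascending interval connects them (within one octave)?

major 3rd

Ab minor sixth has F as its 6th, and G13 has A as its 9th.
F up to A spans 3 letter names and 4 semitones — a major third.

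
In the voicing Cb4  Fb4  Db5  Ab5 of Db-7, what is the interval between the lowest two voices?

perfect fourth

Those voices are Cb4 and Fb4.
Cb up to Fb spans 4 letter names and 5 semitones — a perfect fourth.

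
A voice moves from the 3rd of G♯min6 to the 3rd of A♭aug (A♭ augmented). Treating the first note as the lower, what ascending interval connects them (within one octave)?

G♯min6 has B as its 3rd, and A♭aug (A♭ augmented) has C as its 3rd.
B up to C is 1 semitone, a half step narrower than a major second, so the interval is minor.

minor second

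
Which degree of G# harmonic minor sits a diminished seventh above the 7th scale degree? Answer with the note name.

E

The scale is G# A# B C# D# E F##.
The 7th scale degree is F##; a diminished seventh above that is E — scale degree 6.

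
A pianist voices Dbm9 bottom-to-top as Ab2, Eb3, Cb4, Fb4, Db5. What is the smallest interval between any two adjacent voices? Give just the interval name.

Adjacent intervals: Ab2→Eb3 = perfect fifth; Eb3→Cb4 = minor sixth; Cb4→Fb4 = perfect fourth; Fb4→Db5 = major sixth.
The smallest is Cb4 to Fb4, a perfect fourth (5 semitones).

perfect fourth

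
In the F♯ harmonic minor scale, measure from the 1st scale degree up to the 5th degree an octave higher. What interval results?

F♯ harmonic minor: F♯ G♯ A B C♯ D E♯.
So we need the interval from F♯ up to C♯.
F♯ up to C♯ spans 12 letter names and 19 semitones — a perfect twelfth.

perfect twelfth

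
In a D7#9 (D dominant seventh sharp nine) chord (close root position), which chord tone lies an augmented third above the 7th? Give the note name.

Spelling the chord: D, F♯, A, C, E♯.
The 7th is C. An augmented third above C is E♯.
E♯ is the chord's 9th.

E#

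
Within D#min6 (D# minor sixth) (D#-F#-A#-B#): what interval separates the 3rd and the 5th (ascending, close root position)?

major third

That puts F# below A#.
From F# to A# is 4 semitones, exactly the major third.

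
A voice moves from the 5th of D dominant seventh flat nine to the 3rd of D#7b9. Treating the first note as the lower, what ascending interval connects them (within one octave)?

augmented sixth

D dominant seventh flat nine has A as its 5th, and D#7b9 has F## as its 3rd.
From A to F##: 10 semitones over a sixth = augmented.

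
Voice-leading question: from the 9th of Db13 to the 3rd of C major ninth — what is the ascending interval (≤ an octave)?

Db13 has Eb as its 9th, and C major ninth has E as its 3rd.
From Eb to E: 1 semitone over a unison = augmented.

augmented unison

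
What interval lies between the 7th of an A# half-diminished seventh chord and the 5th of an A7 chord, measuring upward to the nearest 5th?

minor sixth

The 7th of A# half-diminished seventh is G#; the 5th of A7 is E.
From G# to E: 8 semitones over a sixth = minor.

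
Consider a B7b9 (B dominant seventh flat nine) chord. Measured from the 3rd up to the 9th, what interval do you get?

B7b9 is spelled B, D#, F#, A, C.
So we need the interval from D# up to C.
7 letter names make it a seventh; at 9 semitones (a whole step narrower than major) the quality is diminished.

d7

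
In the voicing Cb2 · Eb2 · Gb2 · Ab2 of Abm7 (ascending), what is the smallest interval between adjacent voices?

major second

Adjacent intervals: Cb2→Eb2 = major third; Eb2→Gb2 = minor third; Gb2→Ab2 = major second.
The smallest is Gb2 to Ab2, a major second (2 semitones).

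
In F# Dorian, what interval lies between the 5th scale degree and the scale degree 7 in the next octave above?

minor 10th

The scale runs F# G# A B C# D# E.
That puts C# below E.
From C# to E: 15 semitones over a tenth = minor.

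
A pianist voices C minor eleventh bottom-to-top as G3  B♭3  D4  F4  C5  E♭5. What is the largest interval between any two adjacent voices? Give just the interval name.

Adjacent intervals: G3→B♭3 = minor third; B♭3→D4 = major third; D4→F4 = minor third; F4→C5 = perfect fifth; C5→E♭5 = minor third.
The largest is F4 to C5, a perfect fifth (7 semitones).

perfect fifth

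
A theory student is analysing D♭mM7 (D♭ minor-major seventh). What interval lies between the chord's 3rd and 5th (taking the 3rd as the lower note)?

major third

The chord tones of D♭mM7 are D♭ F♭ A♭ C.
So we need the interval from F♭ up to A♭.
F♭ up to A♭ spans 3 letter names and 4 semitones — a major third.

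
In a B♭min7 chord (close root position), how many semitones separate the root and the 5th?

B♭ minor seventh: B♭ D♭ F A♭.
B♭ to F is a perfect fifth: 7 semitones.

7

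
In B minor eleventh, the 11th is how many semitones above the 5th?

Spelling the chord: B D F# A C# E.
F# to E is a minor seventh: 10 semitones.

10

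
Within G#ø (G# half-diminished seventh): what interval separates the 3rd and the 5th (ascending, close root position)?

Spelling the chord: G#–B–D–F#.
That puts B below D.
B up to D is 3 semitones, a half step narrower than a major third, so the interval is minor.

minor 3rd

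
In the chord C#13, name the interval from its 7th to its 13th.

major 7th

Spelling the chord: C# E# G# B D# A#.
The 7th is B and the 13th is A#.
From B to A# is 11 semitones, exactly the major seventh.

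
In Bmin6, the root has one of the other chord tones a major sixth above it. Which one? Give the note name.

Spelling the chord: B-D-F#-G#.
The root is B. A major sixth above B is G#.
G# is the chord's 6th.

G#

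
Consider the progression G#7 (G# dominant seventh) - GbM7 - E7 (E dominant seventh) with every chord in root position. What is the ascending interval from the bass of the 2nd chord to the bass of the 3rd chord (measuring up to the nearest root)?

augmented sixth

The roots are Gb and E.
6 letter names make it a sixth; at 10 semitones (a half step wider than major) the quality is augmented.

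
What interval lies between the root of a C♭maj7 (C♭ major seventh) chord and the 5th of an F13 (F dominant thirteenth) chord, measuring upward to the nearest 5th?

The root of C♭maj7 (C♭ major seventh) is C♭; the 5th of F13 (F dominant thirteenth) is C.
1 letter names make it a unison; at 1 semitone (a half step wider than perfect) the quality is augmented.

augmented 1st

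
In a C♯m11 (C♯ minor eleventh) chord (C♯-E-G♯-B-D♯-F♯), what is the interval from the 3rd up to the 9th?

The 3rd is E and the 9th is D♯.
From E to D♯ is 11 semitones, exactly the major seventh.

major seventh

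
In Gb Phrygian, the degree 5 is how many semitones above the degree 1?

The scale is Gb Abb Bbb Cb Db Ebb Fb.
Gb up to Db is a perfect fifth — 7 semitones.

7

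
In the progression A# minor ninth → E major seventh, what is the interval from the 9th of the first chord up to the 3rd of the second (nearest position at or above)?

The 9th of A# minor ninth is B#; the 3rd of E major seventh is G#.
From B# to G#: 8 semitones over a sixth = minor.

minor sixth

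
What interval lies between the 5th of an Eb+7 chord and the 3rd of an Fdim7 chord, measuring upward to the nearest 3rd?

Eb+7 has B as its 5th, and Fdim7 has Ab as its 3rd.
From B to Ab: 9 semitones over a seventh = diminished.

diminished seventh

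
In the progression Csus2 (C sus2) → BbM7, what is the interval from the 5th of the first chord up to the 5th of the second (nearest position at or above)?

Csus2 (C sus2) has G as its 5th, and BbM7 has F as its 5th.
G up to F is 10 semitones, a half step narrower than a major seventh, so the interval is minor.

minor seventh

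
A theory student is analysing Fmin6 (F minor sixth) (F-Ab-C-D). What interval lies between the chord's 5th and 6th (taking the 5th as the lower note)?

major second

The 5th is C and the 6th is D.
Counting 2 letters and 2 half steps from C gives a major second.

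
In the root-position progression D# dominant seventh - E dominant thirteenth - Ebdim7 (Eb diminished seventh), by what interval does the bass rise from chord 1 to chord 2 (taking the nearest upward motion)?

minor second

The roots are D# and E.
2 letter names make it a second; at 1 semitone (a half step narrower than major) the quality is minor.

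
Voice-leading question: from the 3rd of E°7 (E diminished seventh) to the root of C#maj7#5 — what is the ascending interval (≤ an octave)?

E°7 (E diminished seventh) has G as its 3rd, and C#maj7#5 has C# as its root.
From G to C#: 6 semitones over a fourth = augmented.

augmented fourth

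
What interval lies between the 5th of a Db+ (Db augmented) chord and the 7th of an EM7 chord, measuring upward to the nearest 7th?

Db+ (Db augmented) has A as its 5th, and EM7 has D# as its 7th.
From A to D#: 6 semitones over a fourth = augmented.

augmented fourth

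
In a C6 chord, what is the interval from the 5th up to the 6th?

Spelling the chord: C-E-G-A.
That puts G below A.
From G to A is 2 semitones, exactly the major second.

major second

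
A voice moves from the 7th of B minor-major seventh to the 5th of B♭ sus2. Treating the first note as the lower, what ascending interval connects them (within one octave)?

B minor-major seventh has A♯ as its 7th, and B♭ sus2 has F as its 5th.
6 letter names make it a sixth; at 7 semitones (a whole step narrower than major) the quality is diminished.

diminished sixth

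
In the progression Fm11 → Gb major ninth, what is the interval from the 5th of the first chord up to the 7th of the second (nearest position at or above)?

perfect fourth

The 5th of Fm11 is C; the 7th of Gb major ninth is F.
C up to F spans 4 letter names and 5 semitones — a perfect fourth.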